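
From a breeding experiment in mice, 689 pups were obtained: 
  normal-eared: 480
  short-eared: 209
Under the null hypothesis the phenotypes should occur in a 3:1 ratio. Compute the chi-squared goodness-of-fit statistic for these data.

10.454

The 3:1 ratio has 4 parts, so with N = 689 the expected counts are:
  normal-eared: 689 × 3/4 = 516.75
  short-eared: 689 × 1/4 = 172.25
χ² = Σ (O − E)² / E
  normal-eared: (480 − 516.75)² / 516.75 = 2.6136
  short-eared: (209 − 172.25)² / 172.25 = 7.8407
χ² = 2.6136 + 7.8407 = 10.4543 ≈ 10.454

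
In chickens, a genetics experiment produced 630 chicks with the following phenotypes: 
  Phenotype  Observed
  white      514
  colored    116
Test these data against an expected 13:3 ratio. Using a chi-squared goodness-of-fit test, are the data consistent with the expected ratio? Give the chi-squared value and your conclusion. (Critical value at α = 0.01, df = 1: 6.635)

0.047; consistent

Expected counts for N = 630 under a 13:3 ratio (total parts = 16):
  white: 630 × 13/16 = 511.875
  colored: 630 × 3/16 = 118.125
χ² = Σ (O − E)² / E
  white: (514 − 511.875)² / 511.875 = 0.0088
  colored: (116 − 118.125)² / 118.125 = 0.0382
χ² = 0.0088 + 0.0382 = 0.047
Degrees of freedom = 2 − 1 = 1; critical value at α = 0.01 is 6.635.
Since 0.047 < 6.635, we fail to reject the null hypothesis — the data are consistent with the 13:3 ratio.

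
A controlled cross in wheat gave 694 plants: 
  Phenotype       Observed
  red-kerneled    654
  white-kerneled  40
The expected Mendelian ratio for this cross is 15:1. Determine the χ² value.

0.280

Under the 15:1 hypothesis (Σ ratio = 16, N = 694):
  red-kerneled: 694 × 15/16 = 650.625
  white-kerneled: 694 × 1/16 = 43.375
χ² = Σ (O − E)² / E
  red-kerneled: (654 − 650.625)² / 650.625 = 0.0175
  white-kerneled: (40 − 43.375)² / 43.375 = 0.2626
χ² = 0.0175 + 0.2626 = 0.2801 ≈ 0.280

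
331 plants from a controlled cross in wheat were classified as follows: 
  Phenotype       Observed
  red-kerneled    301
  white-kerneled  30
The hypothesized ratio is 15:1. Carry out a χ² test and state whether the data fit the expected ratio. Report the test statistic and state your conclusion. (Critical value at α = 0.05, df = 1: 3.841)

4.472; not consistent

Expected counts for N = 331 under a 15:1 ratio (total parts = 16):
  red-kerneled: 331 × 15/16 = 310.3125
  white-kerneled: 331 × 1/16 = 20.6875
χ² = Σ (O − E)² / E
  red-kerneled: (301 − 310.3125)² / 310.3125 = 0.2795
  white-kerneled: (30 − 20.6875)² / 20.6875 = 4.1920
χ² = 0.2795 + 4.1920 = 4.4715 ≈ 4.472
Degrees of freedom = 2 − 1 = 1; critical value at α = 0.05 is 3.841.
Since 4.472 > 3.841, we reject the null hypothesis — the data do not fit the 15:1 ratio.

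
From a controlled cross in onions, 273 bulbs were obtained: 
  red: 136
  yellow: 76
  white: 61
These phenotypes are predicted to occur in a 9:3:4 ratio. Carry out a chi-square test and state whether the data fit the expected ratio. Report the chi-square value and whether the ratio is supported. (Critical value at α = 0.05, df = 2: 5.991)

14.806; not consistent

Expected counts for N = 273 under a 9:3:4 ratio (total parts = 16):
  red: 273 × 9/16 = 153.5625
  yellow: 273 × 3/16 = 51.1875
  white: 273 × 4/16 = 68.25
χ² = Σ (O − E)² / E
  red: (136 − 153.5625)² / 153.5625 = 2.0086
  yellow: (76 − 51.1875)² / 51.1875 = 12.0275
  white: (61 − 68.25)² / 68.25 = 0.7701
χ² = 2.0086 + 12.0275 + 0.7701 = 14.8062 ≈ 14.806
Degrees of freedom = 3 − 1 = 2; critical value at α = 0.05 is 5.991.
Since 14.806 > 5.991, we reject the null hypothesis — the data do not fit the 9:3:4 ratio.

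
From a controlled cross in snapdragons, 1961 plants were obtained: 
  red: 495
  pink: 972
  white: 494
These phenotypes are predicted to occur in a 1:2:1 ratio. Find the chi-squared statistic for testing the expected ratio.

0.148

Under the 1:2:1 hypothesis (Σ ratio = 4, N = 1961):
  red: 1961 × 1/4 = 490.25
  pink: 1961 × 2/4 = 980.5
  white: 1961 × 1/4 = 490.25
χ² = Σ (O − E)² / E
  red: (495 − 490.25)² / 490.25 = 0.0460
  pink: (972 − 980.5)² / 980.5 = 0.0737
  white: (494 − 490.25)² / 490.25 = 0.0287
χ² = 0.0460 + 0.0737 + 0.0287 = 0.1484 ≈ 0.148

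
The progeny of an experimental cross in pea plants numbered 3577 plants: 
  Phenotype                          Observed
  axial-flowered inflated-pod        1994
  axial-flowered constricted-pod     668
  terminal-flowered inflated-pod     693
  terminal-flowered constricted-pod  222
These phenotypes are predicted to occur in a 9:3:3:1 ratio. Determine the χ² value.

Total ratio parts = 16. Expected numbers out of 3577:
  axial-flowered inflated-pod: 3577 × 9/16 = 2012.0625
  axial-flowered constricted-pod: 3577 × 3/16 = 670.6875
  terminal-flowered inflated-pod: 3577 × 3/16 = 670.6875
  terminal-flowered constricted-pod: 3577 × 1/16 = 223.5625
χ² = Σ (O − E)² / E
  axial-flowered inflated-pod: (1994 − 2012.0625)² / 2012.0625 = 0.1621
  axial-flowered constricted-pod: (668 − 670.6875)² / 670.6875 = 0.0108
  terminal-flowered inflated-pod: (693 − 670.6875)² / 670.6875 = 0.7423
  terminal-flowered constricted-pod: (222 − 223.5625)² / 223.5625 = 0.0109
χ² = 0.1621 + 0.0108 + 0.7423 + 0.0109 = 0.9261 ≈ 0.926

0.926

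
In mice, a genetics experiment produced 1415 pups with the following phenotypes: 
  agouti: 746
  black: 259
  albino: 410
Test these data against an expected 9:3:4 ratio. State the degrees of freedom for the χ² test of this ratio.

A goodness-of-fit test with 3 phenotype classes has df = 3 − 1 = 2.

2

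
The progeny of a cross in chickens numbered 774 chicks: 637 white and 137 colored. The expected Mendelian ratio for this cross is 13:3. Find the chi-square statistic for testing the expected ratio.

0.560

Total ratio parts = 16. Expected numbers out of 774:
  white: 774 × 13/16 = 628.875
  colored: 774 × 3/16 = 145.125
χ² = Σ (O − E)² / E
  white: (637 − 628.875)² / 628.875 = 0.1050
  colored: (137 − 145.125)² / 145.125 = 0.4549
χ² = 0.1050 + 0.4549 = 0.5599 ≈ 0.560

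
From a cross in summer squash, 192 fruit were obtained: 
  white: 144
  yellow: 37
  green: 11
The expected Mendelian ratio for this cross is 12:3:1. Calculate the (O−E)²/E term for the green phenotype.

0.083

The 12:3:1 ratio has 16 parts, so with N = 192 the expected counts are:
  white: 192 × 12/16 = 144
  yellow: 192 × 3/16 = 36
  green: 192 × 1/16 = 12
Contribution of green: (11 − 12)² / 12 = 0.0833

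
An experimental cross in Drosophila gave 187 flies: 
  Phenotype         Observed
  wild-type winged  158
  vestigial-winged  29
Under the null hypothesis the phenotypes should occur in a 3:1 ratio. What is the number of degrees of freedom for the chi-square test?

1

A goodness-of-fit test with 2 phenotype classes has df = 2 − 1 = 1.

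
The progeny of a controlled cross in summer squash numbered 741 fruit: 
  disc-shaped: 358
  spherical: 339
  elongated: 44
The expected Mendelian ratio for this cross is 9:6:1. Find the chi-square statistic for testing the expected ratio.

21.860

Expected counts for N = 741 under a 9:6:1 ratio (total parts = 16):
  disc-shaped: 741 × 9/16 = 416.8125
  spherical: 741 × 6/16 = 277.875
  elongated: 741 × 1/16 = 46.3125
χ² = Σ (O − E)² / E
  disc-shaped: (358 − 416.8125)² / 416.8125 = 8.2985
  spherical: (339 − 277.875)² / 277.875 = 13.4459
  elongated: (44 − 46.3125)² / 46.3125 = 0.1155
χ² = 8.2985 + 13.4459 + 0.1155 = 21.8599 ≈ 21.860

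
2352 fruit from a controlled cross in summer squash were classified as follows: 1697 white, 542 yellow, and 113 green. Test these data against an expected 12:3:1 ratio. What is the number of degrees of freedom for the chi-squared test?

2

A goodness-of-fit test with 3 phenotype classes has df = 3 − 1 = 2.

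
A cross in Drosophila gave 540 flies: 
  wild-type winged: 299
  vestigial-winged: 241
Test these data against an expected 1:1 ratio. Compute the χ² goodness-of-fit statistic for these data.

6.230

The 1:1 ratio has 2 parts, so with N = 540 the expected counts are:
  wild-type winged: 540 × 1/2 = 270
  vestigial-winged: 540 × 1/2 = 270
χ² = Σ (O − E)² / E
  wild-type winged: (299 − 270)² / 270 = 3.1148
  vestigial-winged: (241 − 270)² / 270 = 3.1148
χ² = 3.1148 + 3.1148 = 6.2296 ≈ 6.230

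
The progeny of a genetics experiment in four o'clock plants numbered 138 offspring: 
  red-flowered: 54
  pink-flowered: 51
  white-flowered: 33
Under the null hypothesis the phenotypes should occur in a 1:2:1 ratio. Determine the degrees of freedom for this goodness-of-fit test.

2

A goodness-of-fit test with 3 phenotype classes has df = 3 − 1 = 2.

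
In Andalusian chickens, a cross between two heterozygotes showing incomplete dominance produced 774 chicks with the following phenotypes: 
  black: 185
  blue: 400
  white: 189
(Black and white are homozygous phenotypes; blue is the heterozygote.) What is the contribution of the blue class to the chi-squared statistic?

With incomplete dominance, a heterozygote × heterozygote cross gives a 1:2:1 phenotypic ratio.
Total ratio parts = 4. Expected numbers out of 774:
  black: 774 × 1/4 = 193.5
  blue: 774 × 2/4 = 387
  white: 774 × 1/4 = 193.5
Contribution of blue: (400 − 387)² / 387 = 0.4367

0.437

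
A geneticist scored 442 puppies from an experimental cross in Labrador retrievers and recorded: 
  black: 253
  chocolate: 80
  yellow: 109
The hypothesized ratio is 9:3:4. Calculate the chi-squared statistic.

Expected counts for N = 442 under a 9:3:4 ratio (total parts = 16):
  black: 442 × 9/16 = 248.625
  chocolate: 442 × 3/16 = 82.875
  yellow: 442 × 4/16 = 110.5
χ² = Σ (O − E)² / E
  black: (253 − 248.625)² / 248.625 = 0.0770
  chocolate: (80 − 82.875)² / 82.875 = 0.0997
  yellow: (109 − 110.5)² / 110.5 = 0.0204
χ² = 0.0770 + 0.0997 + 0.0204 = 0.1971 ≈ 0.197

0.197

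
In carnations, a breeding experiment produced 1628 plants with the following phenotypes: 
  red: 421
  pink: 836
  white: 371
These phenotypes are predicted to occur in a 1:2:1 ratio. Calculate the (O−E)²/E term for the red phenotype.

The 1:2:1 ratio has 4 parts, so with N = 1628 the expected counts are:
  red: 1628 × 1/4 = 407
  pink: 1628 × 2/4 = 814
  white: 1628 × 1/4 = 407
Contribution of red: (421 − 407)² / 407 = 0.4816

0.482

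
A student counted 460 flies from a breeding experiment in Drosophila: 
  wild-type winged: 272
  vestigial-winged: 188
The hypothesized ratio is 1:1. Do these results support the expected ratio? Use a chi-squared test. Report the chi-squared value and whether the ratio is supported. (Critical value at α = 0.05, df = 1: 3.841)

Expected counts for N = 460 under a 1:1 ratio (total parts = 2):
  wild-type winged: 460 × 1/2 = 230
  vestigial-winged: 460 × 1/2 = 230
χ² = Σ (O − E)² / E
  wild-type winged: (272 − 230)² / 230 = 7.6696
  vestigial-winged: (188 − 230)² / 230 = 7.6696
χ² = 7.6696 + 7.6696 = 15.3392 ≈ 15.339
Degrees of freedom = 2 − 1 = 1; critical value at α = 0.05 is 3.841.
Since 15.339 > 3.841, we reject the null hypothesis — the data do not fit the 1:1 ratio.

15.339; not consistent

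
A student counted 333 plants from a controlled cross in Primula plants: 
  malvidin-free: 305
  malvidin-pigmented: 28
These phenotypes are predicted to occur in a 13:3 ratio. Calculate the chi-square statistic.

Under the 13:3 hypothesis (Σ ratio = 16, N = 333):
  malvidin-free: 333 × 13/16 = 270.5625
  malvidin-pigmented: 333 × 3/16 = 62.4375
χ² = Σ (O − E)² / E
  malvidin-free: (305 − 270.5625)² / 270.5625 = 4.3832
  malvidin-pigmented: (28 − 62.4375)² / 62.4375 = 18.9941
χ² = 4.3832 + 18.9941 = 23.3773 ≈ 23.377

23.377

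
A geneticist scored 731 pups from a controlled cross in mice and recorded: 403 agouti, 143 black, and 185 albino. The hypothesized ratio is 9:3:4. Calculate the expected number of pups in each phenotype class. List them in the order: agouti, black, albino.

Expected counts for N = 731 under a 9:3:4 ratio (total parts = 16):
  agouti: 731 × 9/16 = 411.1875
  black: 731 × 3/16 = 137.0625
  albino: 731 × 4/16 = 182.75

411.1875, 137.0625, 182.75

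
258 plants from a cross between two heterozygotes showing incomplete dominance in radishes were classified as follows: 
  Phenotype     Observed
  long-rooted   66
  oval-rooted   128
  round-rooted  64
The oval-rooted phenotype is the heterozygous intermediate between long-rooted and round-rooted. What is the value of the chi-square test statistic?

With incomplete dominance, a heterozygote × heterozygote cross gives a 1:2:1 phenotypic ratio.
Under the 1:2:1 hypothesis (Σ ratio = 4, N = 258):
  long-rooted: 258 × 1/4 = 64.5
  oval-rooted: 258 × 2/4 = 129
  round-rooted: 258 × 1/4 = 64.5
χ² = Σ (O − E)² / E
  long-rooted: (66 − 64.5)² / 64.5 = 0.0349
  oval-rooted: (128 − 129)² / 129 = 0.0078
  round-rooted: (64 − 64.5)² / 64.5 = 0.0039
χ² = 0.0349 + 0.0078 + 0.0039 = 0.0466 ≈ 0.047

0.047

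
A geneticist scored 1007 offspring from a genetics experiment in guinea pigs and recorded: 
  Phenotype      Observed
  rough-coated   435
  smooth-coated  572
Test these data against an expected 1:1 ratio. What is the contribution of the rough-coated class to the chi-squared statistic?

Expected counts for N = 1007 under a 1:1 ratio (total parts = 2):
  rough-coated: 1007 × 1/2 = 503.5
  smooth-coated: 1007 × 1/2 = 503.5
Contribution of rough-coated: (435 − 503.5)² / 503.5 = 9.3193

9.319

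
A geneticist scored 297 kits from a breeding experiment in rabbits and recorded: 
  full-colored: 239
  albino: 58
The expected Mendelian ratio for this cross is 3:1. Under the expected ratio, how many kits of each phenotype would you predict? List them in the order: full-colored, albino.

Total ratio parts = 4. Expected numbers out of 297:
  full-colored: 297 × 3/4 = 222.75
  albino: 297 × 1/4 = 74.25

222.75, 74.25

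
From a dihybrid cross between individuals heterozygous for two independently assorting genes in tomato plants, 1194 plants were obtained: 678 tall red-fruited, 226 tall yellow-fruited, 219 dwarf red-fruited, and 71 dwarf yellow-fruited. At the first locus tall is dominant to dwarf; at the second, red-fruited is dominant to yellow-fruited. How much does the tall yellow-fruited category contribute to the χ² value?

0.020

A dihybrid F₂ with independent assortment and complete dominance at both loci gives a 9:3:3:1 phenotypic ratio.
Under the 9:3:3:1 hypothesis (Σ ratio = 16, N = 1194):
  tall red-fruited: 1194 × 9/16 = 671.625
  tall yellow-fruited: 1194 × 3/16 = 223.875
  dwarf red-fruited: 1194 × 3/16 = 223.875
  dwarf yellow-fruited: 1194 × 1/16 = 74.625
Contribution of tall yellow-fruited: (226 − 223.875)² / 223.875 = 0.0202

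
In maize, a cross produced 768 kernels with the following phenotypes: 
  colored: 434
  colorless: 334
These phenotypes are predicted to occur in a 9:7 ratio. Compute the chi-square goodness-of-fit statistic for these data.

The 9:7 ratio has 16 parts, so with N = 768 the expected counts are:
  colored: 768 × 9/16 = 432
  colorless: 768 × 7/16 = 336
χ² = Σ (O − E)² / E
  colored: (434 − 432)² / 432 = 0.0093
  colorless: (334 − 336)² / 336 = 0.0119
χ² = 0.0093 + 0.0119 = 0.0212 ≈ 0.021

0.021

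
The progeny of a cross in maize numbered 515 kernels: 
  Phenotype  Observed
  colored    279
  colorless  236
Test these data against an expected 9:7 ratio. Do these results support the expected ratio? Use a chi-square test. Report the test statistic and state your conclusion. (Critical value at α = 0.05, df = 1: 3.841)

Under the 9:7 hypothesis (Σ ratio = 16, N = 515):
  colored: 515 × 9/16 = 289.6875
  colorless: 515 × 7/16 = 225.3125
χ² = Σ (O − E)² / E
  colored: (279 − 289.6875)² / 289.6875 = 0.3943
  colorless: (236 − 225.3125)² / 225.3125 = 0.5070
χ² = 0.3943 + 0.5070 = 0.9013 ≈ 0.901
Degrees of freedom = 2 − 1 = 1; critical value at α = 0.05 is 3.841.
Since 0.901 < 3.841, we fail to reject the null hypothesis — the data are consistent with the 9:7 ratio.

0.901; consistent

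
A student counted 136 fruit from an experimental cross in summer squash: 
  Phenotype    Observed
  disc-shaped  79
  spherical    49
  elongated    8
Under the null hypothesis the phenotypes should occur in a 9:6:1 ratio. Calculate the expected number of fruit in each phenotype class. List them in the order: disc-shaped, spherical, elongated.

Total ratio parts = 16. Expected numbers out of 136:
  disc-shaped: 136 × 9/16 = 76.5
  spherical: 136 × 6/16 = 51
  elongated: 136 × 1/16 = 8.5

76.5, 51, 8.5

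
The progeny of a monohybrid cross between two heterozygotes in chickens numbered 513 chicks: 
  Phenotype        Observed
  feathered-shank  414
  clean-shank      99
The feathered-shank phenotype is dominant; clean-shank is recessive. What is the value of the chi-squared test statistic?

8.895

For a monohybrid cross between heterozygotes with complete dominance, the expected phenotypic ratio is 3:1.
Under the 3:1 hypothesis (Σ ratio = 4, N = 513):
  feathered-shank: 513 × 3/4 = 384.75
  clean-shank: 513 × 1/4 = 128.25
χ² = Σ (O − E)² / E
  feathered-shank: (414 − 384.75)² / 384.75 = 2.2237
  clean-shank: (99 − 128.25)² / 128.25 = 6.6711
χ² = 2.2237 + 6.6711 = 8.8948 ≈ 8.895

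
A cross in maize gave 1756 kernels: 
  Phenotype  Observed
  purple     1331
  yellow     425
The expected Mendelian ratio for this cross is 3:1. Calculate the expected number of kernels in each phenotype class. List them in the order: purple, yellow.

Under the 3:1 hypothesis (Σ ratio = 4, N = 1756):
  purple: 1756 × 3/4 = 1317
  yellow: 1756 × 1/4 = 439

1317, 439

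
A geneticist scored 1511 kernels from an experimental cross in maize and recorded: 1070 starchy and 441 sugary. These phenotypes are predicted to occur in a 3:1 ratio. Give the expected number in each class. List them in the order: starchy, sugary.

1133.25, 377.75

The 3:1 ratio has 4 parts, so with N = 1511 the expected counts are:
  starchy: 1511 × 3/4 = 1133.25
  sugary: 1511 × 1/4 = 377.75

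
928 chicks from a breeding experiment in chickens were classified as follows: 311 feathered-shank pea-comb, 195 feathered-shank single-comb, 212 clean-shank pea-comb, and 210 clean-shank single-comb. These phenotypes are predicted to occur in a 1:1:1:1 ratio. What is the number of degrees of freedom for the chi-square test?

3

A goodness-of-fit test with 4 phenotype classes has df = 4 − 1 = 3.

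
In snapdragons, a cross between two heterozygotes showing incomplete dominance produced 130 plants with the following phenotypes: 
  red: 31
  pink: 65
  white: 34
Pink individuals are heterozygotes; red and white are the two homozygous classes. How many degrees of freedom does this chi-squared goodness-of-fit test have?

2

With incomplete dominance, a heterozygote × heterozygote cross gives a 1:2:1 phenotypic ratio.
A goodness-of-fit test with 3 phenotype classes has df = 3 − 1 = 2.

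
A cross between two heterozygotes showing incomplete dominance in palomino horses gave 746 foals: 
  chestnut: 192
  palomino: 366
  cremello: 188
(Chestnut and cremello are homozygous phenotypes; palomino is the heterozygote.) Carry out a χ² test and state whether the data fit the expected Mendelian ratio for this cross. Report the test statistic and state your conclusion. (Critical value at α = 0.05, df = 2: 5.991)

0.306; consistent

With incomplete dominance, a heterozygote × heterozygote cross gives a 1:2:1 phenotypic ratio.
The 1:2:1 ratio has 4 parts, so with N = 746 the expected counts are:
  chestnut: 746 × 1/4 = 186.5
  palomino: 746 × 2/4 = 373
  cremello: 746 × 1/4 = 186.5
χ² = Σ (O − E)² / E
  chestnut: (192 − 186.5)² / 186.5 = 0.1622
  palomino: (366 − 373)² / 373 = 0.1314
  cremello: (188 − 186.5)² / 186.5 = 0.0121
χ² = 0.1622 + 0.1314 + 0.0121 = 0.3057 ≈ 0.306
Degrees of freedom = 3 − 1 = 2; critical value at α = 0.05 is 5.991.
Since 0.306 < 5.991, we fail to reject the null hypothesis — the data are consistent with the 1:2:1 ratio.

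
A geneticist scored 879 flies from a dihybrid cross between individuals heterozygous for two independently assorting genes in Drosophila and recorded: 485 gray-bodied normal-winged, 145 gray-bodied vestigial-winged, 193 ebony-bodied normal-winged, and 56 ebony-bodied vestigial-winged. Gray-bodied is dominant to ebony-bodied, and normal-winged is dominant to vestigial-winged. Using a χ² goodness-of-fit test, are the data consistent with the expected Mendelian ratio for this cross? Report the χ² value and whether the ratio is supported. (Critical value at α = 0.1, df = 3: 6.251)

7.403; not consistent

A dihybrid F₂ with independent assortment and complete dominance at both loci gives a 9:3:3:1 phenotypic ratio.
Under the 9:3:3:1 hypothesis (Σ ratio = 16, N = 879):
  gray-bodied normal-winged: 879 × 9/16 = 494.4375
  gray-bodied vestigial-winged: 879 × 3/16 = 164.8125
  ebony-bodied normal-winged: 879 × 3/16 = 164.8125
  ebony-bodied vestigial-winged: 879 × 1/16 = 54.9375
χ² = Σ (O − E)² / E
  gray-bodied normal-winged: (485 − 494.4375)² / 494.4375 = 0.1801
  gray-bodied vestigial-winged: (145 − 164.8125)² / 164.8125 = 2.3817
  ebony-bodied normal-winged: (193 − 164.8125)² / 164.8125 = 4.8208
  ebony-bodied vestigial-winged: (56 − 54.9375)² / 54.9375 = 0.0205
χ² = 0.1801 + 2.3817 + 4.8208 + 0.0205 = 7.4031 ≈ 7.403
Degrees of freedom = 4 − 1 = 3; critical value at α = 0.1 is 6.251.
Since 7.403 > 6.251, we reject the null hypothesis — the data do not fit the 9:3:3:1 ratio.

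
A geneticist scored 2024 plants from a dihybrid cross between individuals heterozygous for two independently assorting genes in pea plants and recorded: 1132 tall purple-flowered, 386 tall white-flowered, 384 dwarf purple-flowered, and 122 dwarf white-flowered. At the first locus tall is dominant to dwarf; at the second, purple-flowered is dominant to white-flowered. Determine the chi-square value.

0.362

A dihybrid F₂ with independent assortment and complete dominance at both loci gives a 9:3:3:1 phenotypic ratio.
Total ratio parts = 16. Expected numbers out of 2024:
  tall purple-flowered: 2024 × 9/16 = 1138.5
  tall white-flowered: 2024 × 3/16 = 379.5
  dwarf purple-flowered: 2024 × 3/16 = 379.5
  dwarf white-flowered: 2024 × 1/16 = 126.5
χ² = Σ (O − E)² / E
  tall purple-flowered: (1132 − 1138.5)² / 1138.5 = 0.0371
  tall white-flowered: (386 − 379.5)² / 379.5 = 0.1113
  dwarf purple-flowered: (384 − 379.5)² / 379.5 = 0.0534
  dwarf white-flowered: (122 − 126.5)² / 126.5 = 0.1601
χ² = 0.0371 + 0.1113 + 0.0534 + 0.1601 = 0.3619 ≈ 0.362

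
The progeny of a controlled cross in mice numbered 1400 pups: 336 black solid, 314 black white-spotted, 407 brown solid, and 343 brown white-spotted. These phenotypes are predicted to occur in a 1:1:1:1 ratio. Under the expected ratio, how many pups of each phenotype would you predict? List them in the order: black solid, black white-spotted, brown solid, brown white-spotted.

Expected counts for N = 1400 under a 1:1:1:1 ratio (total parts = 4):
  black solid: 1400 × 1/4 = 350
  black white-spotted: 1400 × 1/4 = 350
  brown solid: 1400 × 1/4 = 350
  brown white-spotted: 1400 × 1/4 = 350

350, 350, 350, 350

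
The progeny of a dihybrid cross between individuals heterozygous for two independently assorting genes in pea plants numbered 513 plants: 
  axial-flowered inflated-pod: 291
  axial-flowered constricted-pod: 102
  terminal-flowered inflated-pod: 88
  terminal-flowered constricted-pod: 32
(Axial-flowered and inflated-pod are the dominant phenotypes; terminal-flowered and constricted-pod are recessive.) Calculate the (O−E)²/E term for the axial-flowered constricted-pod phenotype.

0.351

A dihybrid F₂ with independent assortment and complete dominance at both loci gives a 9:3:3:1 phenotypic ratio.
Under the 9:3:3:1 hypothesis (Σ ratio = 16, N = 513):
  axial-flowered inflated-pod: 513 × 9/16 = 288.5625
  axial-flowered constricted-pod: 513 × 3/16 = 96.1875
  terminal-flowered inflated-pod: 513 × 3/16 = 96.1875
  terminal-flowered constricted-pod: 513 × 1/16 = 32.0625
Contribution of axial-flowered constricted-pod: (102 − 96.1875)² / 96.1875 = 0.3512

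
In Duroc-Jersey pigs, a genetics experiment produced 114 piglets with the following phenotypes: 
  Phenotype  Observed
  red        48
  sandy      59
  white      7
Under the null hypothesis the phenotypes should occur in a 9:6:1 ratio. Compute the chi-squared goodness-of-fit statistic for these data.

The 9:6:1 ratio has 16 parts, so with N = 114 the expected counts are:
  red: 114 × 9/16 = 64.125
  sandy: 114 × 6/16 = 42.75
  white: 114 × 1/16 = 7.125
χ² = Σ (O − E)² / E
  red: (48 − 64.125)² / 64.125 = 4.0548
  sandy: (59 − 42.75)² / 42.75 = 6.1769
  white: (7 − 7.125)² / 7.125 = 0.0022
χ² = 4.0548 + 6.1769 + 0.0022 = 10.2339 ≈ 10.234

10.234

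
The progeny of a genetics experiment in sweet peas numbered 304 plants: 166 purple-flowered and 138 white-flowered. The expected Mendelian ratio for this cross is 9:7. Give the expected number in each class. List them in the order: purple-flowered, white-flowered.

171, 133

Total ratio parts = 16. Expected numbers out of 304:
  purple-flowered: 304 × 9/16 = 171
  white-flowered: 304 × 7/16 = 133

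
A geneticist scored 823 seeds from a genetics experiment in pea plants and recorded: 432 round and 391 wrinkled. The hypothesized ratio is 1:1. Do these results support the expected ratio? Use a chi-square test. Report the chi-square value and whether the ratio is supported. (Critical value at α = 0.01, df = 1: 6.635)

Total ratio parts = 2. Expected numbers out of 823:
  round: 823 × 1/2 = 411.5
  wrinkled: 823 × 1/2 = 411.5
χ² = Σ (O − E)² / E
  round: (432 − 411.5)² / 411.5 = 1.0213
  wrinkled: (391 − 411.5)² / 411.5 = 1.0213
χ² = 1.0213 + 1.0213 = 2.0426 ≈ 2.043
Degrees of freedom = 2 − 1 = 1; critical value at α = 0.01 is 6.635.
Since 2.043 < 6.635, we fail to reject the null hypothesis — the data are consistent with the 1:1 ratio.

2.043; consistent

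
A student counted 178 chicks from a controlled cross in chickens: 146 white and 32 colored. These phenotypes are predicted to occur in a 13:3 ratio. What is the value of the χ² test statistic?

0.070

Expected counts for N = 178 under a 13:3 ratio (total parts = 16):
  white: 178 × 13/16 = 144.625
  colored: 178 × 3/16 = 33.375
χ² = Σ (O − E)² / E
  white: (146 − 144.625)² / 144.625 = 0.0131
  colored: (32 − 33.375)² / 33.375 = 0.0566
χ² = 0.0131 + 0.0566 = 0.0697 ≈ 0.070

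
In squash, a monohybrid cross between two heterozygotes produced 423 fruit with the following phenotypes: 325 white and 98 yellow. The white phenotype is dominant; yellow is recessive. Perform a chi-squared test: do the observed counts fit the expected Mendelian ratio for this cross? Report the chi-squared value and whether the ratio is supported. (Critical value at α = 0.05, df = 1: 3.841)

0.757; consistent

For a monohybrid cross between heterozygotes with complete dominance, the expected phenotypic ratio is 3:1.
The 3:1 ratio has 4 parts, so with N = 423 the expected counts are:
  white: 423 × 3/4 = 317.25
  yellow: 423 × 1/4 = 105.75
χ² = Σ (O − E)² / E
  white: (325 − 317.25)² / 317.25 = 0.1893
  yellow: (98 − 105.75)² / 105.75 = 0.5680
χ² = 0.1893 + 0.5680 = 0.7573 ≈ 0.757
Degrees of freedom = 2 − 1 = 1; critical value at α = 0.05 is 3.841.
Since 0.757 < 3.841, we fail to reject the null hypothesis — the data are consistent with the 3:1 ratio.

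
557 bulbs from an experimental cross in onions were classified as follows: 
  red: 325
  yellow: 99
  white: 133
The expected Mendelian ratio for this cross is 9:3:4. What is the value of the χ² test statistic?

1.000

The 9:3:4 ratio has 16 parts, so with N = 557 the expected counts are:
  red: 557 × 9/16 = 313.3125
  yellow: 557 × 3/16 = 104.4375
  white: 557 × 4/16 = 139.25
χ² = Σ (O − E)² / E
  red: (325 − 313.3125)² / 313.3125 = 0.4360
  yellow: (99 − 104.4375)² / 104.4375 = 0.2831
  white: (133 − 139.25)² / 139.25 = 0.2805
χ² = 0.4360 + 0.2831 + 0.2805 = 0.9996 ≈ 1.000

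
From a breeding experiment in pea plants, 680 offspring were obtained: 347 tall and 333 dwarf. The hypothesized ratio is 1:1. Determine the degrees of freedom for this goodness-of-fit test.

1

A goodness-of-fit test with 2 phenotype classes has df = 2 − 1 = 1.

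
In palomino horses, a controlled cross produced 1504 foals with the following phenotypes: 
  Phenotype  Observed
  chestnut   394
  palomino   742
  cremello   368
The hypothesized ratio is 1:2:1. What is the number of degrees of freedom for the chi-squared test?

A goodness-of-fit test with 3 phenotype classes has df = 3 − 1 = 2.

2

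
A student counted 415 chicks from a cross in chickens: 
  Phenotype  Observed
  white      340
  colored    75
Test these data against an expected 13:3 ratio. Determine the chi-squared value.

0.125

Under the 13:3 hypothesis (Σ ratio = 16, N = 415):
  white: 415 × 13/16 = 337.1875
  colored: 415 × 3/16 = 77.8125
χ² = Σ (O − E)² / E
  white: (340 − 337.1875)² / 337.1875 = 0.0235
  colored: (75 − 77.8125)² / 77.8125 = 0.1017
χ² = 0.0235 + 0.1017 = 0.1252 ≈ 0.125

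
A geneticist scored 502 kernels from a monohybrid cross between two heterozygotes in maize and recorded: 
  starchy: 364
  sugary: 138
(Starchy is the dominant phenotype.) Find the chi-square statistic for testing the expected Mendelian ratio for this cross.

For a monohybrid cross between heterozygotes with complete dominance, the expected phenotypic ratio is 3:1.
Expected counts for N = 502 under a 3:1 ratio (total parts = 4):
  starchy: 502 × 3/4 = 376.5
  sugary: 502 × 1/4 = 125.5
χ² = Σ (O − E)² / E
  starchy: (364 − 376.5)² / 376.5 = 0.4150
  sugary: (138 − 125.5)² / 125.5 = 1.2450
χ² = 0.4150 + 1.2450 = 1.660

1.660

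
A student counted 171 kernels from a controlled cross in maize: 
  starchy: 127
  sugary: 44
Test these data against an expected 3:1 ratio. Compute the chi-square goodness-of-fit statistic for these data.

0.049

Expected counts for N = 171 under a 3:1 ratio (total parts = 4):
  starchy: 171 × 3/4 = 128.25
  sugary: 171 × 1/4 = 42.75
χ² = Σ (O − E)² / E
  starchy: (127 − 128.25)² / 128.25 = 0.0122
  sugary: (44 − 42.75)² / 42.75 = 0.0365
χ² = 0.0122 + 0.0365 = 0.0487 ≈ 0.049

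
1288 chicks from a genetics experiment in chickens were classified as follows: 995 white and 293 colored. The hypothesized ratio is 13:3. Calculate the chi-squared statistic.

Total ratio parts = 16. Expected numbers out of 1288:
  white: 1288 × 13/16 = 1046.5
  colored: 1288 × 3/16 = 241.5
χ² = Σ (O − E)² / E
  white: (995 − 1046.5)² / 1046.5 = 2.5344
  colored: (293 − 241.5)² / 241.5 = 10.9824
χ² = 2.5344 + 10.9824 = 13.5168 ≈ 13.517

13.517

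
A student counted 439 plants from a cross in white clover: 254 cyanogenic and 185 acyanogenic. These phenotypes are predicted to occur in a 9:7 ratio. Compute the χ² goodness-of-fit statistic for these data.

0.462

Total ratio parts = 16. Expected numbers out of 439:
  cyanogenic: 439 × 9/16 = 246.9375
  acyanogenic: 439 × 7/16 = 192.0625
χ² = Σ (O − E)² / E
  cyanogenic: (254 − 246.9375)² / 246.9375 = 0.2020
  acyanogenic: (185 − 192.0625)² / 192.0625 = 0.2597
χ² = 0.2020 + 0.2597 = 0.4617 ≈ 0.462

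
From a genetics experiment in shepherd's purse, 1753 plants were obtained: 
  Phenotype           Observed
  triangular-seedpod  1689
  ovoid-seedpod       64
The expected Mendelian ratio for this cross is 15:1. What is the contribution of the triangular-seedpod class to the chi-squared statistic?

Expected counts for N = 1753 under a 15:1 ratio (total parts = 16):
  triangular-seedpod: 1753 × 15/16 = 1643.4375
  ovoid-seedpod: 1753 × 1/16 = 109.5625
Contribution of triangular-seedpod: (1689 − 1643.4375)² / 1643.4375 = 1.2632

1.263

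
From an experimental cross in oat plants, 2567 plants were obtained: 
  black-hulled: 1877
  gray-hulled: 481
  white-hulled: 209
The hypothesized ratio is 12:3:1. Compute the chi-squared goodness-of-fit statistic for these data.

Under the 12:3:1 hypothesis (Σ ratio = 16, N = 2567):
  black-hulled: 2567 × 12/16 = 1925.25
  gray-hulled: 2567 × 3/16 = 481.3125
  white-hulled: 2567 × 1/16 = 160.4375
χ² = Σ (O − E)² / E
  black-hulled: (1877 − 1925.25)² / 1925.25 = 1.2092
  gray-hulled: (481 − 481.3125)² / 481.3125 = 0.0002
  white-hulled: (209 − 160.4375)² / 160.4375 = 14.6993
χ² = 1.2092 + 0.0002 + 14.6993 = 15.9087 ≈ 15.909

15.909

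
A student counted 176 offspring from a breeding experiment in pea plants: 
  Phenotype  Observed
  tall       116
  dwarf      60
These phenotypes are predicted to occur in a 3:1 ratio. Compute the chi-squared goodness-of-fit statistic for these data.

7.758

Total ratio parts = 4. Expected numbers out of 176:
  tall: 176 × 3/4 = 132
  dwarf: 176 × 1/4 = 44
χ² = Σ (O − E)² / E
  tall: (116 − 132)² / 132 = 1.9394
  dwarf: (60 − 44)² / 44 = 5.8182
χ² = 1.9394 + 5.8182 = 7.7576 ≈ 7.758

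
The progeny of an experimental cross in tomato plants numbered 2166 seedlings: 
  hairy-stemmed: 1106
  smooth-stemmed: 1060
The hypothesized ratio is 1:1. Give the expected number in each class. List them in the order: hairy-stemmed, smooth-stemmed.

Under the 1:1 hypothesis (Σ ratio = 2, N = 2166):
  hairy-stemmed: 2166 × 1/2 = 1083
  smooth-stemmed: 2166 × 1/2 = 1083

1083, 1083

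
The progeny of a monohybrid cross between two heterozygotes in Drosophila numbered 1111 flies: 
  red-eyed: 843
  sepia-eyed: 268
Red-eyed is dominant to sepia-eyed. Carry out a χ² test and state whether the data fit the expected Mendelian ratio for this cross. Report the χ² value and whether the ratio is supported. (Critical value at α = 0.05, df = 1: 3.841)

0.456; consistent

For a monohybrid cross between heterozygotes with complete dominance, the expected phenotypic ratio is 3:1.
Total ratio parts = 4. Expected numbers out of 1111:
  red-eyed: 1111 × 3/4 = 833.25
  sepia-eyed: 1111 × 1/4 = 277.75
χ² = Σ (O − E)² / E
  red-eyed: (843 − 833.25)² / 833.25 = 0.1141
  sepia-eyed: (268 − 277.75)² / 277.75 = 0.3423
χ² = 0.1141 + 0.3423 = 0.4564 ≈ 0.456
Degrees of freedom = 2 − 1 = 1; critical value at α = 0.05 is 3.841.
Since 0.456 < 3.841, we fail to reject the null hypothesis — the data are consistent with the 3:1 ratio.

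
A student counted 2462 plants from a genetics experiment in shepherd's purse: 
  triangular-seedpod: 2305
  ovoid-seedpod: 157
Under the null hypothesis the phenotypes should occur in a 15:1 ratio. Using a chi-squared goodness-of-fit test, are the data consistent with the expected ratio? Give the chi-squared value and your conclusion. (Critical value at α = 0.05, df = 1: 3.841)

0.068; consistent

The 15:1 ratio has 16 parts, so with N = 2462 the expected counts are:
  triangular-seedpod: 2462 × 15/16 = 2308.125
  ovoid-seedpod: 2462 × 1/16 = 153.875
χ² = Σ (O − E)² / E
  triangular-seedpod: (2305 − 2308.125)² / 2308.125 = 0.0042
  ovoid-seedpod: (157 − 153.875)² / 153.875 = 0.0635
χ² = 0.0042 + 0.0635 = 0.0677 ≈ 0.068
Degrees of freedom = 2 − 1 = 1; critical value at α = 0.05 is 3.841.
Since 0.068 < 3.841, we fail to reject the null hypothesis — the data are consistent with the 15:1 ratio.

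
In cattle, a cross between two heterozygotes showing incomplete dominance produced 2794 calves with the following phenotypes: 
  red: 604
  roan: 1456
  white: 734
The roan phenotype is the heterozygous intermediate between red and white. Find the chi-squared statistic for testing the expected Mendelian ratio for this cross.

With incomplete dominance, a heterozygote × heterozygote cross gives a 1:2:1 phenotypic ratio.
Under the 1:2:1 hypothesis (Σ ratio = 4, N = 2794):
  red: 2794 × 1/4 = 698.5
  roan: 2794 × 2/4 = 1397
  white: 2794 × 1/4 = 698.5
χ² = Σ (O − E)² / E
  red: (604 − 698.5)² / 698.5 = 12.7849
  roan: (1456 − 1397)² / 1397 = 2.4918
  white: (734 − 698.5)² / 698.5 = 1.8042
χ² = 12.7849 + 2.4918 + 1.8042 = 17.0809 ≈ 17.081

17.081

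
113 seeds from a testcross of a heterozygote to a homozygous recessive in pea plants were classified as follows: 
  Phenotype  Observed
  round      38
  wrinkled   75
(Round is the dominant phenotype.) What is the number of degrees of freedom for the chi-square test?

1

A testcross of a heterozygote (Aa × aa) gives a 1:1 phenotypic ratio.
A goodness-of-fit test with 2 phenotype classes has df = 2 − 1 = 1.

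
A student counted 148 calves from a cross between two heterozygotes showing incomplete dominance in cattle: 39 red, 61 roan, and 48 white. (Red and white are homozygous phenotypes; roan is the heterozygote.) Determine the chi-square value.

With incomplete dominance, a heterozygote × heterozygote cross gives a 1:2:1 phenotypic ratio.
Expected counts for N = 148 under a 1:2:1 ratio (total parts = 4):
  red: 148 × 1/4 = 37
  roan: 148 × 2/4 = 74
  white: 148 × 1/4 = 37
χ² = Σ (O − E)² / E
  red: (39 − 37)² / 37 = 0.1081
  roan: (61 − 74)² / 74 = 2.2838
  white: (48 − 37)² / 37 = 3.2703
χ² = 0.1081 + 2.2838 + 3.2703 = 5.6622 ≈ 5.662

5.662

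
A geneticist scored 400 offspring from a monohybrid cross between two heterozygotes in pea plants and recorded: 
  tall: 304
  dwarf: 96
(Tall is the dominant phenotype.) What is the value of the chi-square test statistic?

0.213

For a monohybrid cross between heterozygotes with complete dominance, the expected phenotypic ratio is 3:1.
Expected counts for N = 400 under a 3:1 ratio (total parts = 4):
  tall: 400 × 3/4 = 300
  dwarf: 400 × 1/4 = 100
χ² = Σ (O − E)² / E
  tall: (304 − 300)² / 300 = 0.0533
  dwarf: (96 − 100)² / 100 = 0.1600
χ² = 0.0533 + 0.1600 = 0.2133 ≈ 0.213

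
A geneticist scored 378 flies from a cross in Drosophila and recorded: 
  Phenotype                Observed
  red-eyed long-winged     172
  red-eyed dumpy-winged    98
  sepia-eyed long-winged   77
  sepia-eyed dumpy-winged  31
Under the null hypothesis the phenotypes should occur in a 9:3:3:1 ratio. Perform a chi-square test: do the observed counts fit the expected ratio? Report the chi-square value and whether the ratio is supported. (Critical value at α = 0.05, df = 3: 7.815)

20.975; not consistent

The 9:3:3:1 ratio has 16 parts, so with N = 378 the expected counts are:
  red-eyed long-winged: 378 × 9/16 = 212.625
  red-eyed dumpy-winged: 378 × 3/16 = 70.875
  sepia-eyed long-winged: 378 × 3/16 = 70.875
  sepia-eyed dumpy-winged: 378 × 1/16 = 23.625
χ² = Σ (O − E)² / E
  red-eyed long-winged: (172 − 212.625)² / 212.625 = 7.7620
  red-eyed dumpy-winged: (98 − 70.875)² / 70.875 = 10.3812
  sepia-eyed long-winged: (77 − 70.875)² / 70.875 = 0.5293
  sepia-eyed dumpy-winged: (31 − 23.625)² / 23.625 = 2.3022
χ² = 7.7620 + 10.3812 + 0.5293 + 2.3022 = 20.9747 ≈ 20.975
Degrees of freedom = 4 − 1 = 3; critical value at α = 0.05 is 7.815.
Since 20.975 > 7.815, we reject the null hypothesis — the data do not fit the 9:3:3:1 ratio.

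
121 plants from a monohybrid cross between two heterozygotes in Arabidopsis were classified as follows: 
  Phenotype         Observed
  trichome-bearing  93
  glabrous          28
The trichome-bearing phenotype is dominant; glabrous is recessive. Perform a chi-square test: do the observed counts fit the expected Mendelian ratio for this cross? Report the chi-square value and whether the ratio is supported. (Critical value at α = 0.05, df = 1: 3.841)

For a monohybrid cross between heterozygotes with complete dominance, the expected phenotypic ratio is 3:1.
Total ratio parts = 4. Expected numbers out of 121:
  trichome-bearing: 121 × 3/4 = 90.75
  glabrous: 121 × 1/4 = 30.25
χ² = Σ (O − E)² / E
  trichome-bearing: (93 − 90.75)² / 90.75 = 0.0558
  glabrous: (28 − 30.25)² / 30.25 = 0.1674
χ² = 0.0558 + 0.1674 = 0.2232 ≈ 0.223
Degrees of freedom = 2 − 1 = 1; critical value at α = 0.05 is 3.841.
Since 0.223 < 3.841, we fail to reject the null hypothesis — the data are consistent with the 3:1 ratio.

0.223; consistent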